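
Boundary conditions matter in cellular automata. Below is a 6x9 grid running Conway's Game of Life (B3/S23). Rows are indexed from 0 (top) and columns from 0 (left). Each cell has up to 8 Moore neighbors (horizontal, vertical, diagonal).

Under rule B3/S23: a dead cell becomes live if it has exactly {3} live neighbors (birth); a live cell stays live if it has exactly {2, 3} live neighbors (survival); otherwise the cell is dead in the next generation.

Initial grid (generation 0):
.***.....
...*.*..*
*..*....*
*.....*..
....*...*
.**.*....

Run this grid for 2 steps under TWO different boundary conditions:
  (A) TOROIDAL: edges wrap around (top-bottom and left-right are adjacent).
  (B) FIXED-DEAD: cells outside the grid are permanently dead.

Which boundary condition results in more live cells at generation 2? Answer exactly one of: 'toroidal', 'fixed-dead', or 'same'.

Answer: toroidal

Derivation:
Under TOROIDAL boundary, generation 2:
........*
.**....*.
.*.....*.
....*.**.
..*.*....
....*...*
Population = 13

Under FIXED-DEAD boundary, generation 2:
..***....
.........
.........
....*.*..
..*.*....
..*.*....
Population = 9

Comparison: toroidal=13, fixed-dead=9 -> toroidal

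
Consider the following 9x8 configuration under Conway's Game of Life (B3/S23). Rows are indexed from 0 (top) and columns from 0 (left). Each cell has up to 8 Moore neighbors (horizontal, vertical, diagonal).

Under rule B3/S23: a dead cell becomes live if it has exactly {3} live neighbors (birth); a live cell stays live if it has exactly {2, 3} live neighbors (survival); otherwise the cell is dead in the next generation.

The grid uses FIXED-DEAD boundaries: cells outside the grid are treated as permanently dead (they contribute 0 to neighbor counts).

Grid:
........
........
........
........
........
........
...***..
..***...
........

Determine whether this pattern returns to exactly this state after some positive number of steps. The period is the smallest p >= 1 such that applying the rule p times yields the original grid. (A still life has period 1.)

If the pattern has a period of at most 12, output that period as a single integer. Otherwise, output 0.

Simulating and comparing each generation to the original:
Gen 0 (original, given above): 6 live cells
Gen 1: 6 live cells, differs from original
Gen 2: 6 live cells, MATCHES original -> period = 2

Answer: 2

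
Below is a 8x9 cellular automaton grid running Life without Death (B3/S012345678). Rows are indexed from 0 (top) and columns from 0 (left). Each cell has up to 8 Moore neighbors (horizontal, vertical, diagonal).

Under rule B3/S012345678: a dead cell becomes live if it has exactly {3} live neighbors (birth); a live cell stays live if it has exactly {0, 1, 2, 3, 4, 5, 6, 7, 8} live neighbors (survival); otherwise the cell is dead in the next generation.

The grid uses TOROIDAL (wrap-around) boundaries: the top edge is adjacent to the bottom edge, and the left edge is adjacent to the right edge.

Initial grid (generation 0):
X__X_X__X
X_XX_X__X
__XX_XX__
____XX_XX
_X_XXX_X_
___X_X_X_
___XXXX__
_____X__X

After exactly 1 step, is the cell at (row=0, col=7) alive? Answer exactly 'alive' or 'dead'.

Answer: alive

Derivation:
Simulating step by step:
Generation 0 (given above): 31 live cells
Generation 1: 43 live cells
XXXX_XXXX
X_XX_X_XX
XXXX_XX__
____XX_XX
_XXXXX_X_
___X_X_X_
___XXXXX_
X__X_X_XX

Cell (0,7) at generation 1: 1 -> alive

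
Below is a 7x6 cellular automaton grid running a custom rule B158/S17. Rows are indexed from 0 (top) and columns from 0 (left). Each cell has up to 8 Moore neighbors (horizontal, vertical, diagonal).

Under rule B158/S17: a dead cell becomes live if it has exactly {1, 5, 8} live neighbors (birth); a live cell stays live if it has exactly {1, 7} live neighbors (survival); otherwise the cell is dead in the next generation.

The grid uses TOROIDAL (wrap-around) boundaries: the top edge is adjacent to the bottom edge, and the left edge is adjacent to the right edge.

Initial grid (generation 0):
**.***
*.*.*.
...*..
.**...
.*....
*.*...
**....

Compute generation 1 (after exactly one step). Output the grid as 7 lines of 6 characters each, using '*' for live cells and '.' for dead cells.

Answer: ......
...*.*
......
....*.
.....*
.*.*..
.....*

Derivation:
Simulating step by step:
Generation 0 (given above): 16 live cells
Generation 1: 7 live cells
(generation 1 grid is the final answer)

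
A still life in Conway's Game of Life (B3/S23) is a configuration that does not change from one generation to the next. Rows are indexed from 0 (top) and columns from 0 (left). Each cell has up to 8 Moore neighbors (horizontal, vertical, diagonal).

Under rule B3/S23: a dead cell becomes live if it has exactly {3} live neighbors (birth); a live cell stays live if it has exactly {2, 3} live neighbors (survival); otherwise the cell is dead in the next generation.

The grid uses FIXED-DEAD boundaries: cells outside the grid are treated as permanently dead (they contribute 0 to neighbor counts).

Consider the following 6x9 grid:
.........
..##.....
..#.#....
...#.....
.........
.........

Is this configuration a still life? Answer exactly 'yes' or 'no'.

Answer: yes

Derivation:
Compute generation 1 and compare to generation 0 (given above):
Generation 1:
.........
..##.....
..#.#....
...#.....
.........
.........
The grids are IDENTICAL -> still life.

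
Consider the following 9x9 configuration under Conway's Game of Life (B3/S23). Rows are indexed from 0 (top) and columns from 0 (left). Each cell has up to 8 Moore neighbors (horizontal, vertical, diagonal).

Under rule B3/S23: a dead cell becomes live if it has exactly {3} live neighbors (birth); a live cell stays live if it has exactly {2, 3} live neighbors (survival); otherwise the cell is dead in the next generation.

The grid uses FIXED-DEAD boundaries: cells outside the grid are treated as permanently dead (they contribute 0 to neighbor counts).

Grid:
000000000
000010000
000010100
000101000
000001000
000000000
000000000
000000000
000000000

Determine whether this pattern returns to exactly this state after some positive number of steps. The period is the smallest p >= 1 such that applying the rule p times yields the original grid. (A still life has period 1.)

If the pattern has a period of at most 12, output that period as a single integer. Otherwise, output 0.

Simulating and comparing each generation to the original:
Gen 0 (original, given above): 6 live cells
Gen 1: 6 live cells, differs from original
Gen 2: 6 live cells, MATCHES original -> period = 2

Answer: 2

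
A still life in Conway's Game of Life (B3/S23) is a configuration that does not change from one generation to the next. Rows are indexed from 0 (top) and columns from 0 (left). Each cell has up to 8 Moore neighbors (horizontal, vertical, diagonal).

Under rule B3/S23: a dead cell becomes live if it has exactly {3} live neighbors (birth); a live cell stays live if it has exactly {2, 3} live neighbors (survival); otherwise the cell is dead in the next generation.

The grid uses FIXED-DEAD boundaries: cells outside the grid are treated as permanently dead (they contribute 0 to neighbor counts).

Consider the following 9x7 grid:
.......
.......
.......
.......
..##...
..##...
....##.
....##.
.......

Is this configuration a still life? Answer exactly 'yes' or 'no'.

Answer: no

Derivation:
Compute generation 1 and compare to generation 0 (given above):
Generation 1:
.......
.......
.......
.......
..##...
..#....
.....#.
....##.
.......
Cell (5,3) differs: gen0=1 vs gen1=0 -> NOT a still life.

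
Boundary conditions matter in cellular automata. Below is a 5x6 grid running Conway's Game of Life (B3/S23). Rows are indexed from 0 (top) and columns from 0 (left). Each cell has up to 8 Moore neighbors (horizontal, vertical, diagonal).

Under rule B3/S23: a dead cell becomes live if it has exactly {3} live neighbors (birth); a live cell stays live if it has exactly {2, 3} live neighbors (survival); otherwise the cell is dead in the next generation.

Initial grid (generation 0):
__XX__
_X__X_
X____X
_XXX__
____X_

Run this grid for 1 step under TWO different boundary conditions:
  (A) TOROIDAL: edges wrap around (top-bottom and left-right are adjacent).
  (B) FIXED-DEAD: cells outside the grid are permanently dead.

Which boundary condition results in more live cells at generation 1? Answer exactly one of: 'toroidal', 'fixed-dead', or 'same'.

Answer: toroidal

Derivation:
Under TOROIDAL boundary, generation 1:
__XXX_
XXXXXX
X__XXX
XXXXXX
_X__X_
Population = 21

Under FIXED-DEAD boundary, generation 1:
__XX__
_XXXX_
X__XX_
_XXXX_
__XX__
Population = 15

Comparison: toroidal=21, fixed-dead=15 -> toroidal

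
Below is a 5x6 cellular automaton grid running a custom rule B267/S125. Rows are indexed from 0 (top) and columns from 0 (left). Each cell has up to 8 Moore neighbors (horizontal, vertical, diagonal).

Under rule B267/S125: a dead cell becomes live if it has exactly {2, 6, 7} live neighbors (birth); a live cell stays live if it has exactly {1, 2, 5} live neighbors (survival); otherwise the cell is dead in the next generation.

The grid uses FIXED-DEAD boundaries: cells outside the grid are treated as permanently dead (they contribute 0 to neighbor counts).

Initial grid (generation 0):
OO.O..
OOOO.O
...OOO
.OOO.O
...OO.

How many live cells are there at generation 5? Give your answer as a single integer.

Simulating step by step:
Generation 0 (given above): 17 live cells
Generation 1: 11 live cells
...O..
..O.OO
..OO..
.O.OO.
.O...O
Generation 2: 13 live cells
..OO.O
.O...O
...O..
OO...O
OO.O.O
Generation 3: 10 live cells
.OOO.O
.O...O
.....O
...O.O
.....O
Generation 4: 12 live cells
OO.O.O
OO.O.O
..O..O
.....O
.....O
Generation 5: 11 live cells
...O.O
...O.O
O.OO.O
.....O
....OO
Population at generation 5: 11

Answer: 11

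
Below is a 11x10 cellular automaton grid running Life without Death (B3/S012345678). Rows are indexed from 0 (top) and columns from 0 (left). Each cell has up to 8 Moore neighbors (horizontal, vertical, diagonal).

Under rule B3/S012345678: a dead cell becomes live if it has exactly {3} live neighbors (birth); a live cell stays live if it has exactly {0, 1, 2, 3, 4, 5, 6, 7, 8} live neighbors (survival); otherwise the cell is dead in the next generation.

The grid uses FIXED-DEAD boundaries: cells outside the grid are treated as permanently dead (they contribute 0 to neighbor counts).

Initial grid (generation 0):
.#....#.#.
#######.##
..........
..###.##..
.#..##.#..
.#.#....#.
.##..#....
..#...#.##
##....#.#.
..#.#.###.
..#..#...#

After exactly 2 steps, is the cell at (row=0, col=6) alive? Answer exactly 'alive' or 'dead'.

Answer: alive

Derivation:
Simulating step by step:
Generation 0 (given above): 43 live cells
Generation 1: 66 live cells
##.##.#.##
#######.##
........#.
..###.##..
.#..##.##.
##.#.##.#.
.###.#.###
#.#..##.##
####..#.#.
..###.####
..##.#####
Generation 2: 68 live cells
##.##.#.##
#######.##
........##
..###.##..
##..##.##.
##.#.##.#.
.###.#.###
#.#..##.##
####..#.#.
..###.####
..##.#####

Cell (0,6) at generation 2: 1 -> alive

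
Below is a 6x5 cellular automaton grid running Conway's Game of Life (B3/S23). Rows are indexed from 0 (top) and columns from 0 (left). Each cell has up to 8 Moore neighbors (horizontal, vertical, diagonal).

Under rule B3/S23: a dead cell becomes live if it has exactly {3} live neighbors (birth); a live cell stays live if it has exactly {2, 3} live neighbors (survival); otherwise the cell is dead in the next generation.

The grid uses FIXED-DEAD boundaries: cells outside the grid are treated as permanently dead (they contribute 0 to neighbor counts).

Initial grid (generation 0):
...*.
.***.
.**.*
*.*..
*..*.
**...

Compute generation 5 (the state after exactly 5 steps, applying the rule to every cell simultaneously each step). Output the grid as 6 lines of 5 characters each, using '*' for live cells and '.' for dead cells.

Simulating step by step:
Generation 0 (given above): 13 live cells
Generation 1: 10 live cells
...*.
.*..*
*....
*.*..
*.*..
**...
Generation 2: 6 live cells
.....
.....
*....
*....
*.*..
**...
Generation 3: 4 live cells
.....
.....
.....
*....
*....
**...
Generation 4: 3 live cells
.....
.....
.....
.....
*....
**...
Generation 5: 4 live cells
(generation 5 grid is the final answer)

Answer: .....
.....
.....
.....
**...
**...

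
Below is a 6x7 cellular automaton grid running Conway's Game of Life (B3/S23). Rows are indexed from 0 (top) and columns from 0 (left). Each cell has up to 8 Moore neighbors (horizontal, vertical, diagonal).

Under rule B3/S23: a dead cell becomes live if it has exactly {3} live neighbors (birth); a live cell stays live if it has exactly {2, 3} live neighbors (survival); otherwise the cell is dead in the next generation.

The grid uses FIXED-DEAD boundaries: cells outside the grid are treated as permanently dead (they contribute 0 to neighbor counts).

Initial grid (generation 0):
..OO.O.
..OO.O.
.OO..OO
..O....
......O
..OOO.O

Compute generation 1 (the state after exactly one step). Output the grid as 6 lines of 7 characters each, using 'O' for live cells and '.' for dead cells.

Answer: ..OO...
.....O.
.O..OOO
.OO..OO
..O..O.
...O.O.

Derivation:
Simulating step by step:
Generation 0 (given above): 16 live cells
Generation 1: 15 live cells
(generation 1 grid is the final answer)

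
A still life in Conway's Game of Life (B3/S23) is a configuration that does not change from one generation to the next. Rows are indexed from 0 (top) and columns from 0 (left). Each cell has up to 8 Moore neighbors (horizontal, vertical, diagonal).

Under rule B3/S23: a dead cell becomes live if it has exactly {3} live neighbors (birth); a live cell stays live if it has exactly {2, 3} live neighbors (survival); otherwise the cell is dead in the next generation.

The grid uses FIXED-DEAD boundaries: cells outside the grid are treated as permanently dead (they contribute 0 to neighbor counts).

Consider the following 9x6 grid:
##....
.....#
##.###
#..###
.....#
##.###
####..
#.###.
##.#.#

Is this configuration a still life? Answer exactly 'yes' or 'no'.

Answer: no

Derivation:
Compute generation 1 and compare to generation 0 (given above):
Generation 1:
......
..#..#
####..
####..
###...
#..#.#
.....#
......
##.#..
Cell (0,0) differs: gen0=1 vs gen1=0 -> NOT a still life.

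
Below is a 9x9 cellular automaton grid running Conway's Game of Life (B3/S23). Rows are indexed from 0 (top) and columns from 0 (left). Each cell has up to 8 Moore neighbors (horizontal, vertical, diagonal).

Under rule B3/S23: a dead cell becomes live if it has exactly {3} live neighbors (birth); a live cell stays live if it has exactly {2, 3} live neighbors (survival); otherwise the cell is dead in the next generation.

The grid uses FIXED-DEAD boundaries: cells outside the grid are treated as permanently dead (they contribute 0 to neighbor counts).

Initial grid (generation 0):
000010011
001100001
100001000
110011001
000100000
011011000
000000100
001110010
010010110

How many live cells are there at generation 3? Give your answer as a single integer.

Answer: 32

Derivation:
Simulating step by step:
Generation 0 (given above): 27 live cells
Generation 1: 32 live cells
000100011
000110011
101101000
110011000
100100000
001111000
010000100
001110010
001011110
Generation 2: 30 live cells
000110011
000000111
101001100
100001000
100000000
011111000
010000100
011010010
001011110
Generation 3: 32 live cells
000000101
000110001
010001000
100001100
101101000
111111000
100000100
011010010
011011110
Population at generation 3: 32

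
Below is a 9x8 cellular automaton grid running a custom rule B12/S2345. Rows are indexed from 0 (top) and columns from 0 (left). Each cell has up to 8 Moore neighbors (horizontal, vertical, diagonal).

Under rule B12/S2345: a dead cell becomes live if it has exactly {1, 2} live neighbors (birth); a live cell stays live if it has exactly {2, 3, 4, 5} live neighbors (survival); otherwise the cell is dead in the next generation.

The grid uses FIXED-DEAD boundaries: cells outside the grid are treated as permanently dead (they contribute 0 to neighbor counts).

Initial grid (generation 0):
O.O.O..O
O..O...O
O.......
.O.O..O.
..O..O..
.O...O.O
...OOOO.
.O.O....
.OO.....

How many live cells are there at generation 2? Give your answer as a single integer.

Answer: 40

Derivation:
Simulating step by step:
Generation 0 (given above): 24 live cells
Generation 1: 43 live cells
.....OO.
O.OOOOO.
O..OOOOO
OO..OO.O
O.OO.O.O
O....O..
OO.OOOOO
OO.O..OO
OOOOO...
Generation 2: 40 live cells
OOO..OOO
..OO....
O..O...O
OO...O.O
O.OO.O..
O....O..
OO.OOOOO
O..O..OO
OOOOOOOO
Population at generation 2: 40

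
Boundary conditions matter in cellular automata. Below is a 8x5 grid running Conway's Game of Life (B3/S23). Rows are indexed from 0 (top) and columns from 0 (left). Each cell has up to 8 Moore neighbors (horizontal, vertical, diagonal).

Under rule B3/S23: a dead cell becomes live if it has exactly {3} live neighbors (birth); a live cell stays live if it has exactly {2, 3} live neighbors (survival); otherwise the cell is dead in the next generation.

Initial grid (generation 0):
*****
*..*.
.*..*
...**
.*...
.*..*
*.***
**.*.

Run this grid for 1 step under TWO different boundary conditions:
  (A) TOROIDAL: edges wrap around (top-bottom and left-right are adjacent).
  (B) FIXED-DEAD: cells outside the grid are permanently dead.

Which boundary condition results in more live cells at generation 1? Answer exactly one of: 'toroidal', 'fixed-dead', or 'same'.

Under TOROIDAL boundary, generation 1:
.....
.....
..*..
..***
..***
.*..*
.....
.....
Population = 9

Under FIXED-DEAD boundary, generation 1:
*****
*....
..*.*
..***
..***
**..*
*...*
**.**
Population = 23

Comparison: toroidal=9, fixed-dead=23 -> fixed-dead

Answer: fixed-dead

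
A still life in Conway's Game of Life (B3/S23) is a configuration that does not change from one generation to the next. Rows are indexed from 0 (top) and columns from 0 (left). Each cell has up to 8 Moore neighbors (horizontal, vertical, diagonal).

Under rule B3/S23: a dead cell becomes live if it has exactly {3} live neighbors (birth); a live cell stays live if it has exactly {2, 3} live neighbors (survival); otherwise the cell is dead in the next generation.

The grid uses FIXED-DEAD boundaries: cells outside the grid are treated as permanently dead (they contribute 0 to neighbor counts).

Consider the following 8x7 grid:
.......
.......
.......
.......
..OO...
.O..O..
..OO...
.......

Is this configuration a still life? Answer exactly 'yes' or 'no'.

Compute generation 1 and compare to generation 0 (given above):
Generation 1:
.......
.......
.......
.......
..OO...
.O..O..
..OO...
.......
The grids are IDENTICAL -> still life.

Answer: yes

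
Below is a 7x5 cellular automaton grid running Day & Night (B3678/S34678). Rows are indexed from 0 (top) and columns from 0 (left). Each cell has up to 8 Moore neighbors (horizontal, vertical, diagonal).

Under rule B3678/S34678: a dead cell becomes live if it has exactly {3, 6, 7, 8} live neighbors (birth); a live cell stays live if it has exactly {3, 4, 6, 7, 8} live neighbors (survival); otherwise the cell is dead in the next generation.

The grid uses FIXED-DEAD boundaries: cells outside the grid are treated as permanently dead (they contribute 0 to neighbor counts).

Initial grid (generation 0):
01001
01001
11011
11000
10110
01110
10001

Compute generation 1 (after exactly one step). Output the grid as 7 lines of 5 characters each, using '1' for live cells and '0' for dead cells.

Answer: 00000
01001
11000
10001
11010
11111
01110

Derivation:
Simulating step by step:
Generation 0 (given above): 18 live cells
Generation 1: 17 live cells
(generation 1 grid is the final answer)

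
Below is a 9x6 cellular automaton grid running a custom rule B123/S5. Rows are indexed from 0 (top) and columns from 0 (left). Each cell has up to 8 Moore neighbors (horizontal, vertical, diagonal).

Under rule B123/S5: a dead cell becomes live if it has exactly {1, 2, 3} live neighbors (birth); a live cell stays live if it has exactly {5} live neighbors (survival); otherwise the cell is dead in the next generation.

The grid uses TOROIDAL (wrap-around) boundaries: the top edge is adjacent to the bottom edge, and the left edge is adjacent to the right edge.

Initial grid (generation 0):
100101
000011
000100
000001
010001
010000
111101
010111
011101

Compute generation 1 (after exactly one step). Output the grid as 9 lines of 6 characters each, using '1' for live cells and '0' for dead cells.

Simulating step by step:
Generation 0 (given above): 23 live cells
Generation 1: 23 live cells
(generation 1 grid is the final answer)

Answer: 010000
111100
101001
111110
001010
000111
101000
010100
001000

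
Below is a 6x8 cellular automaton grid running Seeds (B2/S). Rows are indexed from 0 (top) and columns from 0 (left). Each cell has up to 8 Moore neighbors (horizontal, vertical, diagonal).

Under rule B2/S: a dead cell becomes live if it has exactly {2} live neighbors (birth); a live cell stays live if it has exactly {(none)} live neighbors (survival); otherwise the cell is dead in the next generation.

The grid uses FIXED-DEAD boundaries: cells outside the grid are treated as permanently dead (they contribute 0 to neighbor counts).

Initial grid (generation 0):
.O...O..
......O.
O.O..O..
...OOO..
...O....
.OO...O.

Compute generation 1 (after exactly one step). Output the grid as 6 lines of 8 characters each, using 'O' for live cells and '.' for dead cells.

Simulating step by step:
Generation 0 (given above): 13 live cells
Generation 1: 10 live cells
(generation 1 grid is the final answer)

Answer: ......O.
O.O.O...
.O......
.O....O.
.O....O.
...O....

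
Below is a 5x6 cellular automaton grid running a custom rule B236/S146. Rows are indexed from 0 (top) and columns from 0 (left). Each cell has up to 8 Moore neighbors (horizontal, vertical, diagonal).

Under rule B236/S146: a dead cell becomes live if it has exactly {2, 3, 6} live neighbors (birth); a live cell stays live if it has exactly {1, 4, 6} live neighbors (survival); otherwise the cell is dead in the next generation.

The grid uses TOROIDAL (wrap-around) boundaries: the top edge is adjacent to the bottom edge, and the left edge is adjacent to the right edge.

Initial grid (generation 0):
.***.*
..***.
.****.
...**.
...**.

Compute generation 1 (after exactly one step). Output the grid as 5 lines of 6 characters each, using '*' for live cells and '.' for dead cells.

Simulating step by step:
Generation 0 (given above): 15 live cells
Generation 1: 12 live cells
(generation 1 grid is the final answer)

Answer: *..**.
*....*
.....*
.*.*.*
**...*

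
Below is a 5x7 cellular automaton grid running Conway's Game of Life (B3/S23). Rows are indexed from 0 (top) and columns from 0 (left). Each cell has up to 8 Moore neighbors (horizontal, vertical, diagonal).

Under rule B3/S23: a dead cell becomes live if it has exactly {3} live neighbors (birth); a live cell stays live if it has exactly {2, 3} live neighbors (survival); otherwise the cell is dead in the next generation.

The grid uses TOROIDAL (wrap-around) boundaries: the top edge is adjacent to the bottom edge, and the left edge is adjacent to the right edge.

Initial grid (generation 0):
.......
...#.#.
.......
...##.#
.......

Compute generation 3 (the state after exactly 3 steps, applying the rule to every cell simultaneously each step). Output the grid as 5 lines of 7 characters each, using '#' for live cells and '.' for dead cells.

Answer: .......
.......
.......
.......
.......

Derivation:
Simulating step by step:
Generation 0 (given above): 5 live cells
Generation 1: 2 live cells
.......
.......
...#.#.
.......
.......
Generation 2: 0 live cells
.......
.......
.......
.......
.......
Generation 3: 0 live cells
(generation 3 grid is the final answer)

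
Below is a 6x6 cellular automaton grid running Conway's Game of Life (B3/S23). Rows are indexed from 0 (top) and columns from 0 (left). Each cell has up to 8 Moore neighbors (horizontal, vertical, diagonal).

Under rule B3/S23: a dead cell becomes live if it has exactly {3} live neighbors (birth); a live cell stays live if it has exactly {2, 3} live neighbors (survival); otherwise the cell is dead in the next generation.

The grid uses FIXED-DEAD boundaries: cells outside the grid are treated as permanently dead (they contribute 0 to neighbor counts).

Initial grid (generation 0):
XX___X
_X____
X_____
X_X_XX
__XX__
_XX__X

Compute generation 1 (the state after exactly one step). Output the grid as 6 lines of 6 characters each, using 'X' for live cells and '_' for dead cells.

Answer: XX____
_X____
X_____
__X_X_
_____X
_XXX__

Derivation:
Simulating step by step:
Generation 0 (given above): 14 live cells
Generation 1: 10 live cells
(generation 1 grid is the final answer)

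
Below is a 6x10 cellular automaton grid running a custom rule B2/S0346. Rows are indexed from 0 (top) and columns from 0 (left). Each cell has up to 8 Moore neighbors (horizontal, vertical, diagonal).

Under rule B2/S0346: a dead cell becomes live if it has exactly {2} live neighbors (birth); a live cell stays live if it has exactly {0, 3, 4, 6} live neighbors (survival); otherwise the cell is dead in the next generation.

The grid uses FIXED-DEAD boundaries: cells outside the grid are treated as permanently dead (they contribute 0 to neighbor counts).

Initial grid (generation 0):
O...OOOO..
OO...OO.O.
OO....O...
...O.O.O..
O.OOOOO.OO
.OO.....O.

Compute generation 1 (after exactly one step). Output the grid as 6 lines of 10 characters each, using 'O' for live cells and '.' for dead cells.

Answer: .....OOOO.
OOO.......
OO....O.O.
...O.O.O.O
..OOOOO.O.
OOO...O...

Derivation:
Simulating step by step:
Generation 0 (given above): 27 live cells
Generation 1: 25 live cells
(generation 1 grid is the final answer)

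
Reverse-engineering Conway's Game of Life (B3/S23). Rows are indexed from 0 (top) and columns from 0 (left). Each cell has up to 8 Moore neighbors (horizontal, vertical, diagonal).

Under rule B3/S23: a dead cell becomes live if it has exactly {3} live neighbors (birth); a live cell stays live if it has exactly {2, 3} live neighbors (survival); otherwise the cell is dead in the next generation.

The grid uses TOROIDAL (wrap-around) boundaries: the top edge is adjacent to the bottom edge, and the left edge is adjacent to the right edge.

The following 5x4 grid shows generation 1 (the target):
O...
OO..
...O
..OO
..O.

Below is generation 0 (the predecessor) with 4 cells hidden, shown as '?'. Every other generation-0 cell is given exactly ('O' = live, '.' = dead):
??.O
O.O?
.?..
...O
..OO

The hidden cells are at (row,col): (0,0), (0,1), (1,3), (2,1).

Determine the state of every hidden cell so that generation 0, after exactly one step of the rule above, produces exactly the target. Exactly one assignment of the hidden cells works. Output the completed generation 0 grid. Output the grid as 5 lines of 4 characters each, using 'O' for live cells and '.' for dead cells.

Hidden generation-0 cells (in order): (0,0), (0,1), (1,3), (2,1).
A hidden cell only influences target cells in its own 3x3 neighborhood. Try each of the 2^4 = 16 assignments, step the completed generation 0 forward once under B3/S23, and compare with the target:
  (0,0)=. (0,1)=. (1,3)=. (2,1)=. -> step gives (0,1)='O' but target has '.' -> reject
  (0,0)=. (0,1)=. (1,3)=. (2,1)=O -> step gives (0,1)='O' but target has '.' -> reject
  (0,0)=. (0,1)=. (1,3)=O (2,1)=. -> step gives (0,0)='.' but target has 'O' -> reject
  (0,0)=. (0,1)=. (1,3)=O (2,1)=O -> step gives (0,0)='.' but target has 'O' -> reject
  (0,0)=. (0,1)=O (1,3)=. (2,1)=. -> step gives (0,0)='.' but target has 'O' -> reject
  (0,0)=. (0,1)=O (1,3)=. (2,1)=O -> step gives (0,0)='.' but target has 'O' -> reject
  (0,0)=. (0,1)=O (1,3)=O (2,1)=. -> step gives (0,0)='.' but target has 'O' -> reject
  (0,0)=. (0,1)=O (1,3)=O (2,1)=O -> step gives (0,0)='.' but target has 'O' -> reject
  (0,0)=O (0,1)=. (1,3)=. (2,1)=. -> step reproduces the target at every cell -> ACCEPT
  (0,0)=O (0,1)=. (1,3)=. (2,1)=O -> step gives (1,1)='.' but target has 'O' -> reject
  (0,0)=O (0,1)=. (1,3)=O (2,1)=. -> step gives (0,0)='.' but target has 'O' -> reject
  (0,0)=O (0,1)=. (1,3)=O (2,1)=O -> step gives (0,0)='.' but target has 'O' -> reject
  (0,0)=O (0,1)=O (1,3)=. (2,1)=. -> step gives (0,0)='.' but target has 'O' -> reject
  (0,0)=O (0,1)=O (1,3)=. (2,1)=O -> step gives (0,0)='.' but target has 'O' -> reject
  (0,0)=O (0,1)=O (1,3)=O (2,1)=. -> step gives (0,0)='.' but target has 'O' -> reject
  (0,0)=O (0,1)=O (1,3)=O (2,1)=O -> step gives (0,0)='.' but target has 'O' -> reject
Unique solution: (0,0)=live, (0,1)=dead, (1,3)=dead, (2,1)=dead.
Check: live-neighbor counts of every cell in the completed generation 0:
3445
2314
2223
2132
4234
Applying B3/S23 to generation 0 with these counts gives:
O...
OO..
...O
..OO
..O.
which matches the target exactly.

Answer: O..O
O.O.
....
...O
..OO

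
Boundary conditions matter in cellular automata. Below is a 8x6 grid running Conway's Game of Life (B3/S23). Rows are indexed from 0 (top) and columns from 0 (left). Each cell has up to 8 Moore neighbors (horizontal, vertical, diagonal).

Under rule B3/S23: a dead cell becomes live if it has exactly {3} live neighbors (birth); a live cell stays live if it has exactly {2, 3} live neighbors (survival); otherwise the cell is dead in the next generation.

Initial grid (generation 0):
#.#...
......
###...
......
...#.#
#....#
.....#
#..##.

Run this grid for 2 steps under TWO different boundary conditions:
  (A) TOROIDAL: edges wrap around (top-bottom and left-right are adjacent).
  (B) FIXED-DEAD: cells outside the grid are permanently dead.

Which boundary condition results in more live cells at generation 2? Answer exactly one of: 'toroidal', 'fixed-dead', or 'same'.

Answer: toroidal

Derivation:
Under TOROIDAL boundary, generation 2:
...#.#
#.#...
......
..#...
....#.
#...#.
.#..#.
##.###
Population = 15

Under FIXED-DEAD boundary, generation 2:
......
.#....
#.....
.##...
......
....##
....##
......
Population = 8

Comparison: toroidal=15, fixed-dead=8 -> toroidal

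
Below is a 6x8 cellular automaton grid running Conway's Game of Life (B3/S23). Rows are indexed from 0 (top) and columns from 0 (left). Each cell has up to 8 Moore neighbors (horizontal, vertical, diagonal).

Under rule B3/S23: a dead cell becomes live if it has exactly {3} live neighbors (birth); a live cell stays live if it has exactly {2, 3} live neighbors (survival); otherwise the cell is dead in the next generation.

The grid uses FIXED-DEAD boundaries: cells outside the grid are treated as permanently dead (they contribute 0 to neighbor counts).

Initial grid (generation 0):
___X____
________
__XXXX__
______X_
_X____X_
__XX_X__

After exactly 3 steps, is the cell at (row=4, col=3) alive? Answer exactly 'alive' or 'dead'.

Simulating step by step:
Generation 0 (given above): 11 live cells
Generation 1: 12 live cells
________
__X_____
___XXX__
__XXX_X_
__X__XX_
__X_____
Generation 2: 10 live cells
________
___XX___
_____X__
__X___X_
_XX_XXX_
________
Generation 3: 15 live cells
________
____X___
___XXX__
_XXXX_X_
_XXX_XX_
_____X__

Cell (4,3) at generation 3: 1 -> alive

Answer: alive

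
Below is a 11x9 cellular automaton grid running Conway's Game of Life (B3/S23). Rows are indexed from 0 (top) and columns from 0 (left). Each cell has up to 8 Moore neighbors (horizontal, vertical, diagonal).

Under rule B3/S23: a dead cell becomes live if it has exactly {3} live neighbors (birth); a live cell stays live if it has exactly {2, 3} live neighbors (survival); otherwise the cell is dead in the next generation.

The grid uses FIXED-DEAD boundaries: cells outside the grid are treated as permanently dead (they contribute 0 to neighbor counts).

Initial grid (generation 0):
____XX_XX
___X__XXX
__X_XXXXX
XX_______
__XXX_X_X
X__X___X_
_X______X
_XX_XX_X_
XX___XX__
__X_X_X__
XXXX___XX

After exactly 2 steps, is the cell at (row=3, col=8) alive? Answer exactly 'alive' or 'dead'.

Simulating step by step:
Generation 0 (given above): 44 live cells
Generation 1: 41 live cells
____XX__X
___X_____
_XXXXX__X
_X______X
X_XXX__X_
_X_XX__XX
XX_XX_XXX
__X_XX_X_
X______X_
____X_X__
_XXX___X_
Generation 2: 27 live cells
____X____
_________
_X_XX____
X____X_XX
X___X__X_
_________
XX_______
X_X_XX___
___XX__X_
_XXX__XX_
__XX_____

Cell (3,8) at generation 2: 1 -> alive

Answer: alive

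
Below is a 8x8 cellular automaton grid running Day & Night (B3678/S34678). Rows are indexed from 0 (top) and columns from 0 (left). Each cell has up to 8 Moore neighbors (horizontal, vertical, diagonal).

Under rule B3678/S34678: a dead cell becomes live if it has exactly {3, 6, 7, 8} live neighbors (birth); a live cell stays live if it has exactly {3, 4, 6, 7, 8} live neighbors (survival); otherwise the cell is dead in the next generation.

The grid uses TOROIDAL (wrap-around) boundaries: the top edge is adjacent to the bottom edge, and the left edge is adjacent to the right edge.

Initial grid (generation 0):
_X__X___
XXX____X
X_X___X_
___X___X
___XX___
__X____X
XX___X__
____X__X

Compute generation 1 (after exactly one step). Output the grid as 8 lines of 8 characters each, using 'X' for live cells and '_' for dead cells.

Answer: _XXX___X
X_XX___X
X_XX____
__XXX___
__XX____
XX_XX___
X_____XX
_X___X__

Derivation:
Simulating step by step:
Generation 0 (given above): 20 live cells
Generation 1: 25 live cells
(generation 1 grid is the final answer)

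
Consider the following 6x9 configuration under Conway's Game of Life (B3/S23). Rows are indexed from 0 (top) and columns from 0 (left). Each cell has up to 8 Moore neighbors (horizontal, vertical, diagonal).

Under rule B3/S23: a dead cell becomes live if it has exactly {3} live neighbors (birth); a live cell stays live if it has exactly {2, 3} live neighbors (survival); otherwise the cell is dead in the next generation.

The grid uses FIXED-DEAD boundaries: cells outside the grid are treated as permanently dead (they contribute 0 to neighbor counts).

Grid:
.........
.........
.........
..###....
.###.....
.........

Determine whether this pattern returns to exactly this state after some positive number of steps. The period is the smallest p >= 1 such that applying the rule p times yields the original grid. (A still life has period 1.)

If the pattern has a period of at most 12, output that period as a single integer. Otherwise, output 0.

Answer: 2

Derivation:
Simulating and comparing each generation to the original:
Gen 0 (original, given above): 6 live cells
Gen 1: 6 live cells, differs from original
Gen 2: 6 live cells, MATCHES original -> period = 2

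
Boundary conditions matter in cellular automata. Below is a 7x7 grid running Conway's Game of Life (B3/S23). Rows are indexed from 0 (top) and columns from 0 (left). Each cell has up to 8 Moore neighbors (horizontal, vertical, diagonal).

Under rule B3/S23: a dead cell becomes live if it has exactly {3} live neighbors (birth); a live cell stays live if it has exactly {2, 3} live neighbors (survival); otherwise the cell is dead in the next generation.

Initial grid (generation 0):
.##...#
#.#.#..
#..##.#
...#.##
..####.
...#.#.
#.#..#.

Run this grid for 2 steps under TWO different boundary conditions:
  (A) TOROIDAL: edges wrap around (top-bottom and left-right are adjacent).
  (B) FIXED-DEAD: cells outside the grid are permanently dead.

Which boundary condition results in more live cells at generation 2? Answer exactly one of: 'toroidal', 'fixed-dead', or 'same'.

Answer: toroidal

Derivation:
Under TOROIDAL boundary, generation 2:
..#...#
#.#..##
#.##...
#.#....
.#.....
.#...##
#.##...
Population = 18

Under FIXED-DEAD boundary, generation 2:
.###...
#......
.###.#.
.##....
.....##
.....#.
.....#.
Population = 14

Comparison: toroidal=18, fixed-dead=14 -> toroidal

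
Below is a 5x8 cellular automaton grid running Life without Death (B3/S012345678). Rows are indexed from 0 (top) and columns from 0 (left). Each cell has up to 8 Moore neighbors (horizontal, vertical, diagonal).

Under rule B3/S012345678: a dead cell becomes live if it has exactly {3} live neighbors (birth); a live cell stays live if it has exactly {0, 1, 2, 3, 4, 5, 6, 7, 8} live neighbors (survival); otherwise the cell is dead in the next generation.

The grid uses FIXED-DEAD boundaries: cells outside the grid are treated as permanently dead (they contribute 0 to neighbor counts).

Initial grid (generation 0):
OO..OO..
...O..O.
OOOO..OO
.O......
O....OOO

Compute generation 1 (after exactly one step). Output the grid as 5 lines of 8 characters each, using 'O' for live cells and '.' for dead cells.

Answer: OO..OO..
...O..OO
OOOO..OO
.O...O..
O....OOO

Derivation:
Simulating step by step:
Generation 0 (given above): 17 live cells
Generation 1: 19 live cells
(generation 1 grid is the final answer)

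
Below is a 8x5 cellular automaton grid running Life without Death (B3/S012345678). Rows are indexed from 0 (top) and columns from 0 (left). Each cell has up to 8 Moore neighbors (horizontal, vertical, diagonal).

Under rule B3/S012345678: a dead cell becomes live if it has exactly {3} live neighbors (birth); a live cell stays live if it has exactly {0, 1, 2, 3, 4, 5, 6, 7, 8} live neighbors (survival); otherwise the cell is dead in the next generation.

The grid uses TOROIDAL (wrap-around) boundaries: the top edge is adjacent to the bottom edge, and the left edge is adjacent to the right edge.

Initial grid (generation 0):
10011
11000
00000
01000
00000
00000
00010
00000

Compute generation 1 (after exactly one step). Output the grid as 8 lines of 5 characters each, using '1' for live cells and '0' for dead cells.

Simulating step by step:
Generation 0 (given above): 7 live cells
Generation 1: 11 live cells
(generation 1 grid is the final answer)

Answer: 11011
11000
11000
01000
00000
00000
00010
00010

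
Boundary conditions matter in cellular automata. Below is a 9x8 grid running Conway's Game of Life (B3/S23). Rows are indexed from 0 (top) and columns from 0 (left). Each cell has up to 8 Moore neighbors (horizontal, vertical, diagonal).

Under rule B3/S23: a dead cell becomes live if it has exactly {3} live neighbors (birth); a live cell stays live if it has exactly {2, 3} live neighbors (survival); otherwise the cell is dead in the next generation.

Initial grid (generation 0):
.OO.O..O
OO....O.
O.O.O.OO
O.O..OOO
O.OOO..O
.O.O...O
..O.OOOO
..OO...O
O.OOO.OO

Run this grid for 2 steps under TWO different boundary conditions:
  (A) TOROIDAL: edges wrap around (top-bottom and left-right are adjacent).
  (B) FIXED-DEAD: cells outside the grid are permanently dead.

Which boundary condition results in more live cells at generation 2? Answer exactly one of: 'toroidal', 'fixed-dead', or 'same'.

Answer: fixed-dead

Derivation:
Under TOROIDAL boundary, generation 2:
....O.O.
...O....
..OO....
..O.O...
........
O.....O.
O.......
........
....OO..
Population = 12

Under FIXED-DEAD boundary, generation 2:
OO......
O..O....
O.OO....
O.O.O...
O.....O.
OO.....O
......O.
.OOOO..O
........
Population = 21

Comparison: toroidal=12, fixed-dead=21 -> fixed-dead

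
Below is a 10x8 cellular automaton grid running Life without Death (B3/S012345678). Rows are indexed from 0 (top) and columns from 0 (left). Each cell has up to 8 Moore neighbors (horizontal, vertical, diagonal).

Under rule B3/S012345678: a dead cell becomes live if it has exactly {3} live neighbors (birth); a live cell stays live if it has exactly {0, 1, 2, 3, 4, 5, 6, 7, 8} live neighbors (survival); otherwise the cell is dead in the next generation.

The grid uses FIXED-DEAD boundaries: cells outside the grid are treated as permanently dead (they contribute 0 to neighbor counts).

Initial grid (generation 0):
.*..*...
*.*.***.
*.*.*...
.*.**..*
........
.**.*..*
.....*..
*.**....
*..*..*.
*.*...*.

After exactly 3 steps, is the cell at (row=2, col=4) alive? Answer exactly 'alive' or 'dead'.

Answer: alive

Derivation:
Simulating step by step:
Generation 0 (given above): 28 live cells
Generation 1: 37 live cells
.*.**...
*.*.***.
*.*.*.*.
.****..*
.*..*...
.**.*..*
....**..
*****...
*..*..*.
***...*.
Generation 2: 45 live cells
.****...
*.*.***.
*.*.*.**
*****..*
**..**..
.**.*..*
*...**..
*****...
*..****.
***...*.
Generation 3: 51 live cells
.****...
*.*.****
*.*.*.**
*****..*
**..***.
.**.*.**
*...**..
*****.*.
*..****.
*****.*.

Cell (2,4) at generation 3: 1 -> alive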